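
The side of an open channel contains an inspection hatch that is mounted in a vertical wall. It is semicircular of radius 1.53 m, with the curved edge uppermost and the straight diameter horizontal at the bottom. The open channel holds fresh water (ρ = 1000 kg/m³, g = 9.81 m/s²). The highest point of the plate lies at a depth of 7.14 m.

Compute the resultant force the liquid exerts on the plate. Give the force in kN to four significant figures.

γ = ρg = 1000 × 9.81 = 9810 N/m³ = 9.81 kN/m³.
The centroid lies 4r/(3π) = 0.649352 m above the diameter, so r − 4r/(3π) = 1.53 − 0.649352 = 0.880648 m below the topmost point, so the centroid depth is h_c = 7.14 + 0.880648 = 8.02065 m.
A = πr²/2 = π × 1.53²/2 = 3.67708 m².
Resultant F = γ·h_c·A = 9.81 × 8.02065 × 3.67708 = 289.322 kN.

F ≈ 289.3 kN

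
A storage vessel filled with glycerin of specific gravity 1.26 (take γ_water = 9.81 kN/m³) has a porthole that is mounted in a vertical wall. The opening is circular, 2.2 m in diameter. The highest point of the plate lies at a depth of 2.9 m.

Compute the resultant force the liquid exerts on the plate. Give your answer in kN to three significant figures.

γ = 1.26 × 9.81 = 12.3606 kN/m³.
The centroid is at the centre, 1.1 m below the top of the plate, so the centroid depth is h_c = 2.9 + 1.1 = 4 m.
A = π(1.1)² = 3.80133 m².
Resultant F = γ·h_c·A = 12.3606 × 4 × 3.80133 = 187.947 kN.

F ≈ 188 kN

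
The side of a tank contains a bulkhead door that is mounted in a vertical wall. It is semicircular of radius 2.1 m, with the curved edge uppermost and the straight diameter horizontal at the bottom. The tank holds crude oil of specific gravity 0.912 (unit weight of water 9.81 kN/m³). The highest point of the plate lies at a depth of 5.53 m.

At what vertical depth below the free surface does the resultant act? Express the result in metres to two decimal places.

γ = 0.912 × 9.81 = 8.94672 kN/m³.
The centroid lies 4r/(3π) = 0.891268 m above the diameter, so r − 4r/(3π) = 2.1 − 0.891268 = 1.20873 m below the topmost point, so the centroid depth is h_c = 5.53 + 1.20873 = 6.73873 m.
A = πr²/2 = π × 2.1²/2 = 6.92721 m².
Resultant F = γ·h_c·A = 8.94672 × 6.73873 × 6.92721 = 417.638 kN.
I_c = (π/8 − 8/(9π))·r⁴ = 0.109757 × 2.1⁴ = 2.13457 m⁴.
Centre of pressure: y_p = y_c + I_c/(y_c·A) = 6.73873 + 2.13457/(6.73873 × 6.92721) = 6.73873 + 0.0457271 = 6.78446 m along the plane.

h_p = 6.78 m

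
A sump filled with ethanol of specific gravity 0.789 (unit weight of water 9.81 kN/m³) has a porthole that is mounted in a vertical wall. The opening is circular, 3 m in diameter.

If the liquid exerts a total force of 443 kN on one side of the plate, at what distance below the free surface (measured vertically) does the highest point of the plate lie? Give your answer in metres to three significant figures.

γ = 0.789 × 9.81 = 7.74009 kN/m³.
A = π(1.5)² = 7.06858 m².
From F = γ·h_c·A, the centroid depth is h_c = 443/(7.74009 × 7.06858) = 8.09703 m.
The centroid is at the centre, 1.5 m below the top of the plate, so the highest point sits at h_top = 8.09703 − 1.5 = 6.59703 m below the surface.

d_top ≈ 6.60 m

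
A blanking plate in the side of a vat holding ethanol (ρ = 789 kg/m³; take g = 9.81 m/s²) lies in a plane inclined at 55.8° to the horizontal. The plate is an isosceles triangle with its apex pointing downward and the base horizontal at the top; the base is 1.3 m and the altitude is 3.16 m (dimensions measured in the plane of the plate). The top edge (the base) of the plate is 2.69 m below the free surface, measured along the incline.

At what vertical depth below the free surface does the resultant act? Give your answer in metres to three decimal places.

γ = ρg = 789 × 9.81 / 1000 = 7.74009 kN/m³.
Let θ = 55.8° be the plate's angle to the horizontal; measure y along the incline from where the plane meets the free surface. Vertical depth h = y·sinθ with sinθ = 0.827081.
With the apex down, the centroid sits h/3 = 3.16/3 = 1.05333 m below the base (the top edge), so y_c = 2.69 + 1.05333 = 3.74333 m and h_c = 3.74333 × 0.827081 = 3.09604 m.
A = ½ × 1.3 × 3.16 = 2.054 m².
Resultant F = γ·h_c·A = 7.74009 × 3.09604 × 2.054 = 49.2213 kN.
I_c = b·h³/36 = 1.3 × 3.16³/36 = 1.13947 m⁴.
Centre of pressure: y_p = y_c + I_c/(y_c·A) = 3.74333 + 1.13947/(3.74333 × 2.054) = 3.74333 + 0.148199 = 3.89153 m along the plane.
Vertically, h_p = y_p·sinθ = 3.89153 × 0.827081 = 3.21861 m.

h_p = 3.219 m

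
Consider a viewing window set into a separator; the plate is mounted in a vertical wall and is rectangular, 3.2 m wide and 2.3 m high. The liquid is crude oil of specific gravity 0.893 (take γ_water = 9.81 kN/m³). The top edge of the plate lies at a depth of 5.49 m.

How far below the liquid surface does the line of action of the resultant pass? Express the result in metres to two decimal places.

γ = 0.893 × 9.81 = 8.76033 kN/m³.
The centroid lies 2.3/2 = 1.15 m below the top edge, so the centroid depth is h_c = 5.49 + 1.15 = 6.64 m.
A = 3.2 × 2.3 = 7.36 m².
Resultant F = γ·h_c·A = 8.76033 × 6.64 × 7.36 = 428.121 kN.
I_c = b·h³/12 = 3.2 × 2.3³/12 = 3.24453 m⁴.
Centre of pressure: y_p = y_c + I_c/(y_c·A) = 6.64 + 3.24453/(6.64 × 7.36) = 6.64 + 0.0663905 = 6.70639 m along the plane.

h_p = 6.71 m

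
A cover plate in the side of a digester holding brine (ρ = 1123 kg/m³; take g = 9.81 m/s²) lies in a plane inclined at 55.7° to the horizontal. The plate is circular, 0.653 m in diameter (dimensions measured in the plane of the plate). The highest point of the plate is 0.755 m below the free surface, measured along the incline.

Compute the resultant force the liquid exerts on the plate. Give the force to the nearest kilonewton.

γ = ρg = 1123 × 9.81 / 1000 = 11.01663 kN/m³.
Let θ = 55.7° be the plate's angle to the horizontal; measure y along the incline from where the plane meets the free surface. Vertical depth h = y·sinθ with sinθ = 0.826098.
The centroid is at the centre, 0.3265 m below the top of the plate, so y_c = 0.755 + 0.3265 = 1.0815 m and h_c = 1.0815 × 0.826098 = 0.893425 m.
A = π(0.3265)² = 0.334901 m².
Resultant F = γ·h_c·A = 11.01663 × 0.893425 × 0.334901 = 3.29627 kN.

F ≈ 3 kN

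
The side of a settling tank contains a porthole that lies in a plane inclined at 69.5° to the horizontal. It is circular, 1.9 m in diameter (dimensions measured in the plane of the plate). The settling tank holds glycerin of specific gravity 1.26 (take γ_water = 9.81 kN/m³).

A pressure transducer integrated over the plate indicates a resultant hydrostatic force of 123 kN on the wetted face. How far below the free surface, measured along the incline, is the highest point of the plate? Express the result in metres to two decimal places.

γ = 1.26 × 9.81 = 12.3606 kN/m³.
A = π(0.95)² = 2.83529 m².
From F = γ·h_c·A, the centroid depth is h_c = 123/(12.3606 × 2.83529) = 3.50968 m.
Let θ = 69.5° be the plate's angle to the horizontal; measure y along the incline from where the plane meets the free surface. Vertical depth h = y·sinθ with sinθ = 0.936672.
Along the incline, y_c = h_c/sinθ = 3.50968/0.936672 = 3.74697 m.
The centroid is at the centre, 0.95 m below the top of the plate, so the highest point sits at y_top = 3.74697 − 0.95 = 2.79697 m along the incline.

y_top ≈ 2.80 m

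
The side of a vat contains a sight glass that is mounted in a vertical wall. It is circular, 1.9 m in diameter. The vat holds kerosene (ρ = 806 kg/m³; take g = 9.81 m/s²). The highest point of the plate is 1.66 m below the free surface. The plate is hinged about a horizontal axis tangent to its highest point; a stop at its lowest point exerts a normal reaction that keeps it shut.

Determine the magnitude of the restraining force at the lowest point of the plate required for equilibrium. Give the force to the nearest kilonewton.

γ = ρg = 806 × 9.81 / 1000 = 7.90686 kN/m³.
The centroid is at the centre, 0.95 m below the top of the plate, so the centroid depth is h_c = 1.66 + 0.95 = 2.61 m.
A = π(0.95)² = 2.83529 m².
Resultant F = γ·h_c·A = 7.90686 × 2.61 × 2.83529 = 58.5116 kN.
I_c = πr⁴/4 = π × 0.95⁴/4 = 0.639712 m⁴.
Centre of pressure: y_p = y_c + I_c/(y_c·A) = 2.61 + 0.639712/(2.61 × 2.83529) = 2.61 + 0.0864463 = 2.69645 m along the plane.
The resultant acts 0.95 + 0.0864463 = 1.03645 m (along the plate) below the hinge at the top edge, so the moment about the hinge is M = F × 1.03645 = 58.5116 × 1.03645 = 60.6443 kN·m.
A normal force at the bottom, 1.9 m from the hinge, must supply this moment: P = 60.6443/1.9 = 31.9181 kN.

P ≈ 32 kN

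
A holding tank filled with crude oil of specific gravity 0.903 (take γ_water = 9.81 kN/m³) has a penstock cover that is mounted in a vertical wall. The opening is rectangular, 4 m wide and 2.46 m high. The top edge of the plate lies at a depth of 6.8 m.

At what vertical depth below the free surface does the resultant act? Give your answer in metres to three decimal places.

γ = 0.903 × 9.81 = 8.85843 kN/m³.
The centroid lies 2.46/2 = 1.23 m below the top edge, so the centroid depth is h_c = 6.8 + 1.23 = 8.03 m.
A = 4 × 2.46 = 9.84 m².
Resultant F = γ·h_c·A = 8.85843 × 8.03 × 9.84 = 699.951 kN.
I_c = b·h³/12 = 4 × 2.46³/12 = 4.96231 m⁴.
Centre of pressure: y_p = y_c + I_c/(y_c·A) = 8.03 + 4.96231/(8.03 × 9.84) = 8.03 + 0.062802 = 8.0928 m along the plane.

h_p = 8.093 m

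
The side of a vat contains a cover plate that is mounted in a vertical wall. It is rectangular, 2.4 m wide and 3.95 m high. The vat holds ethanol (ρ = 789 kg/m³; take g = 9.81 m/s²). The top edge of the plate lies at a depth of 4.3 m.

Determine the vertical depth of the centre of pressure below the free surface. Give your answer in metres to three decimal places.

γ = ρg = 789 × 9.81 / 1000 = 7.74009 kN/m³.
The centroid lies 3.95/2 = 1.975 m below the top edge, so the centroid depth is h_c = 4.3 + 1.975 = 6.275 m.
A = 2.4 × 3.95 = 9.48 m².
Resultant F = γ·h_c·A = 7.74009 × 6.275 × 9.48 = 460.435 kN.
I_c = b·h³/12 = 2.4 × 3.95³/12 = 12.326 m⁴.
Centre of pressure: y_p = y_c + I_c/(y_c·A) = 6.275 + 12.326/(6.275 × 9.48) = 6.275 + 0.207205 = 6.48221 m along the plane.

h_p = 6.482 m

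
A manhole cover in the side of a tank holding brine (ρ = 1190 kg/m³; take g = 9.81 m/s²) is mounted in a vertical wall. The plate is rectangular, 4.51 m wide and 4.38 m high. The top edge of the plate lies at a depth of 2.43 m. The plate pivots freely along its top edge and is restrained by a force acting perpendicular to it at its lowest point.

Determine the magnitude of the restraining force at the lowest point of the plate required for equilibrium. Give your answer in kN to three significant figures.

P ≈ 617 kN

γ = ρg = 1190 × 9.81 / 1000 = 11.6739 kN/m³.
The centroid lies 4.38/2 = 2.19 m below the top edge, so the centroid depth is h_c = 2.43 + 2.19 = 4.62 m.
A = 4.51 × 4.38 = 19.7538 m².
Resultant F = γ·h_c·A = 11.6739 × 4.62 × 19.7538 = 1065.39 kN.
I_c = b·h³/12 = 4.51 × 4.38³/12 = 31.5804 m⁴.
Centre of pressure: y_p = y_c + I_c/(y_c·A) = 4.62 + 31.5804/(4.62 × 19.7538) = 4.62 + 0.346039 = 4.96604 m along the plane.
The resultant acts 2.19 + 0.346039 = 2.53604 m (along the plate) below the hinge at the top edge, so the moment about the hinge is M = F × 2.53604 = 1065.39 × 2.53604 = 2701.87 kN·m.
A normal force at the bottom, 4.38 m from the hinge, must supply this moment: P = 2701.87/4.38 = 616.865 kN.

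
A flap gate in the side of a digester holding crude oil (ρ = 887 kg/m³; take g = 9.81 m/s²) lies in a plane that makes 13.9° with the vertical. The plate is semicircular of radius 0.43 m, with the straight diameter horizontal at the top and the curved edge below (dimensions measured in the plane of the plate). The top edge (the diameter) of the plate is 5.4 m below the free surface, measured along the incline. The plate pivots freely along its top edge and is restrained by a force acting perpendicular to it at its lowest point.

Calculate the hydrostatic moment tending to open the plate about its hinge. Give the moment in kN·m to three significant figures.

M ≈ 2.53 kN·m

γ = ρg = 887 × 9.81 / 1000 = 8.70147 kN/m³.
The plate makes 13.9° with the vertical, i.e. θ = 90° − 13.9° = 76.1° to the horizontal. Measuring y along the incline from the free-surface line, vertical depth h = y·sinθ with sinθ = 0.970716.
The centroid of a semicircle lies 4r/(3π) = 0.182498 m from the diameter, here below the top edge, so y_c = 5.4 + 0.182498 = 5.5825 m and h_c = 5.5825 × 0.970716 = 5.41902 m.
A = πr²/2 = π × 0.43²/2 = 0.29044 m².
Resultant F = γ·h_c·A = 8.70147 × 5.41902 × 0.29044 = 13.6952 kN.
I_c = (π/8 − 8/(9π))·r⁴ = 0.109757 × 0.43⁴ = 0.00375237 m⁴.
Centre of pressure: y_p = y_c + I_c/(y_c·A) = 5.5825 + 0.00375237/(5.5825 × 0.29044) = 5.5825 + 0.0023143 = 5.58481 m along the plane.
The resultant acts 0.182498 + 0.0023143 = 0.184812 m (along the plate) below the hinge at the top edge, so the moment about the hinge is M = F × 0.184812 = 13.6952 × 0.184812 = 2.53104 kN·m.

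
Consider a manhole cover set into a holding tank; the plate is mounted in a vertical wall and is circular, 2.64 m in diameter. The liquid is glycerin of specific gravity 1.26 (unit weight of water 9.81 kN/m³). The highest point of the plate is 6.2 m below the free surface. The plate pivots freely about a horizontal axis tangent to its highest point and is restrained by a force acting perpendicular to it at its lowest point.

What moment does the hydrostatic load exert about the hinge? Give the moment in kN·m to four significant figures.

M ≈ 701.1 kN·m

γ = 1.26 × 9.81 = 12.3606 kN/m³.
The centroid is at the centre, 1.32 m below the top of the plate, so the centroid depth is h_c = 6.2 + 1.32 = 7.52 m.
A = π(1.32)² = 5.47391 m².
Resultant F = γ·h_c·A = 12.3606 × 7.52 × 5.47391 = 508.809 kN.
I_c = πr⁴/4 = π × 1.32⁴/4 = 2.38444 m⁴.
Centre of pressure: y_p = y_c + I_c/(y_c·A) = 7.52 + 2.38444/(7.52 × 5.47391) = 7.52 + 0.0579256 = 7.57793 m along the plane.
The resultant acts 1.32 + 0.0579256 = 1.37793 m (along the plate) below the hinge at the top edge, so the moment about the hinge is M = F × 1.37793 = 508.809 × 1.37793 = 701.103 kN·m.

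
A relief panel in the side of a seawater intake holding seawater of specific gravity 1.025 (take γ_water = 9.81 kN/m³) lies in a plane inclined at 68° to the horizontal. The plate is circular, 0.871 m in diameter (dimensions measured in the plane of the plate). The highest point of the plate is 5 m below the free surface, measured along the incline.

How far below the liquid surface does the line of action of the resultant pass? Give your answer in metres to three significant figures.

h_p = 5.05 m

γ = 1.025 × 9.81 = 10.05525 kN/m³.
Let θ = 68° be the plate's angle to the horizontal; measure y along the incline from where the plane meets the free surface. Vertical depth h = y·sinθ with sinθ = 0.927184.
The centroid is at the centre, 0.4355 m below the top of the plate, so y_c = 5 + 0.4355 = 5.4355 m and h_c = 5.4355 × 0.927184 = 5.03971 m.
A = π(0.4355)² = 0.595835 m².
Resultant F = γ·h_c·A = 10.05525 × 5.03971 × 0.595835 = 30.1943 kN.
I_c = πr⁴/4 = π × 0.4355⁴/4 = 0.0282516 m⁴.
Centre of pressure: y_p = y_c + I_c/(y_c·A) = 5.4355 + 0.0282516/(5.4355 × 0.595835) = 5.4355 + 0.00872323 = 5.44422 m along the plane.
Vertically, h_p = y_p·sinθ = 5.44422 × 0.927184 = 5.04779 m.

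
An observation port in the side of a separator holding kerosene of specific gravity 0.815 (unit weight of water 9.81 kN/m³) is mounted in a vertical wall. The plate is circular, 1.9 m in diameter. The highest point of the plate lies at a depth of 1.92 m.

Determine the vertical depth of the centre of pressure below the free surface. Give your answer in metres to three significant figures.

h_p = 2.95 m

γ = 0.815 × 9.81 = 7.99515 kN/m³.
The centroid is at the centre, 0.95 m below the top of the plate, so the centroid depth is h_c = 1.92 + 0.95 = 2.87 m.
A = π(0.95)² = 2.83529 m².
Resultant F = γ·h_c·A = 7.99515 × 2.87 × 2.83529 = 65.0588 kN.
I_c = πr⁴/4 = π × 0.95⁴/4 = 0.639712 m⁴.
Centre of pressure: y_p = y_c + I_c/(y_c·A) = 2.87 + 0.639712/(2.87 × 2.83529) = 2.87 + 0.0786149 = 2.94861 m along the plane.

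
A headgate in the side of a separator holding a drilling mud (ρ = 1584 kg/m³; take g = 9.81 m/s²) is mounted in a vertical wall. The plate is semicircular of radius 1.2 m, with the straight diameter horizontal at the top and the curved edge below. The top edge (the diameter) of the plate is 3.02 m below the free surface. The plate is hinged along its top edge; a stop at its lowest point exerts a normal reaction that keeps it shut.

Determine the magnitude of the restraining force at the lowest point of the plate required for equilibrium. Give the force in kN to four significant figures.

γ = ρg = 1584 × 9.81 / 1000 = 15.53904 kN/m³.
The centroid of a semicircle lies 4r/(3π) = 0.509296 m from the diameter, here below the top edge, so the centroid depth is h_c = 3.02 + 0.509296 = 3.5293 m.
A = πr²/2 = π × 1.2²/2 = 2.26195 m².
Resultant F = γ·h_c·A = 15.53904 × 3.5293 × 2.26195 = 124.05 kN.
I_c = (π/8 − 8/(9π))·r⁴ = 0.109757 × 1.2⁴ = 0.227592 m⁴.
Centre of pressure: y_p = y_c + I_c/(y_c·A) = 3.5293 + 0.227592/(3.5293 × 2.26195) = 3.5293 + 0.0285092 = 3.55781 m along the plane.
The resultant acts 0.509296 + 0.0285092 = 0.537805 m (along the plate) below the hinge at the top edge, so the moment about the hinge is M = F × 0.537805 = 124.05 × 0.537805 = 66.7147 kN·m.
A normal force at the bottom, 1.2 m from the hinge, must supply this moment: P = 66.7147/1.2 = 55.5956 kN.

P ≈ 55.60 kN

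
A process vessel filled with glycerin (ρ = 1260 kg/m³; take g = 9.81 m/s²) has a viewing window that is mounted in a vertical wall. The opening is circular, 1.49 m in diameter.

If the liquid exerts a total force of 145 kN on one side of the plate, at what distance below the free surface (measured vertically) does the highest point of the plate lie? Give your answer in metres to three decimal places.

γ = ρg = 1260 × 9.81 / 1000 = 12.3606 kN/m³.
A = π(0.745)² = 1.74366 m².
From F = γ·h_c·A, the centroid depth is h_c = 145/(12.3606 × 1.74366) = 6.7277 m.
The centroid is at the centre, 0.745 m below the top of the plate, so the highest point sits at h_top = 6.7277 − 0.745 = 5.9827 m below the surface.

d_top ≈ 5.983 m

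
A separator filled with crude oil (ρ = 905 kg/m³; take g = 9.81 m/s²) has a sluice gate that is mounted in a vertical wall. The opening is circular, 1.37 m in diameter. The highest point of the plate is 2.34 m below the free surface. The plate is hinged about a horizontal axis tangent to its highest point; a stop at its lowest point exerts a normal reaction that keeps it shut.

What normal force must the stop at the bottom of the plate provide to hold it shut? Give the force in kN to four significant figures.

P ≈ 20.92 kN

γ = ρg = 905 × 9.81 / 1000 = 8.87805 kN/m³.
The centroid is at the centre, 0.685 m below the top of the plate, so the centroid depth is h_c = 2.34 + 0.685 = 3.025 m.
A = π(0.685)² = 1.47411 m².
Resultant F = γ·h_c·A = 8.87805 × 3.025 × 1.47411 = 39.5888 kN.
I_c = πr⁴/4 = π × 0.685⁴/4 = 0.172923 m⁴.
Centre of pressure: y_p = y_c + I_c/(y_c·A) = 3.025 + 0.172923/(3.025 × 1.47411) = 3.025 + 0.0387791 = 3.06378 m along the plane.
The resultant acts 0.685 + 0.0387791 = 0.723779 m (along the plate) below the hinge at the top edge, so the moment about the hinge is M = F × 0.723779 = 39.5888 × 0.723779 = 28.6535 kN·m.
A normal force at the bottom, 1.37 m from the hinge, must supply this moment: P = 28.6535/1.37 = 20.915 kN.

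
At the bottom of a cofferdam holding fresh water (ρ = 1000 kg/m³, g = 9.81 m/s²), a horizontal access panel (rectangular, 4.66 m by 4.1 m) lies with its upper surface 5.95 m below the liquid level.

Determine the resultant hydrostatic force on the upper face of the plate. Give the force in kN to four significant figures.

F ≈ 1115 kN

γ = ρg = 1000 × 9.81 = 9810 N/m³ = 9.81 kN/m³.
The plate is horizontal, so pressure is uniform at p = γ·h = 9.81 × 5.95 = 58.3695 kN/m².
A = 4.66 × 4.1 = 19.106 m².
F = p·A = 58.3695 × 19.106 = 1115.21 kN.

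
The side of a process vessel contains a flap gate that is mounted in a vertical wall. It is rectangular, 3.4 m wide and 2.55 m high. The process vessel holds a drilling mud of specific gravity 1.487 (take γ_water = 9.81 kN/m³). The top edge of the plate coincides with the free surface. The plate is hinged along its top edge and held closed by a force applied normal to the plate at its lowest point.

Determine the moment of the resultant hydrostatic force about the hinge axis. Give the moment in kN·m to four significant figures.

M ≈ 274.1 kN·m

γ = 1.487 × 9.81 = 14.58747 kN/m³.
The centroid lies 2.55/2 = 1.275 m below the top edge, so the centroid depth is h_c = 1.275 m.
A = 3.4 × 2.55 = 8.67 m².
Resultant F = γ·h_c·A = 14.58747 × 1.275 × 8.67 = 161.254 kN.
I_c = b·h³/12 = 3.4 × 2.55³/12 = 4.69806 m⁴.
Centre of pressure: y_p = y_c + I_c/(y_c·A) = 1.275 + 4.69806/(1.275 × 8.67) = 1.275 + 0.425 = 1.7 m along the plane.
The resultant acts 1.275 + 0.425 = 1.7 m (along the plate) below the hinge at the top edge, so the moment about the hinge is M = F × 1.7 = 161.254 × 1.7 = 274.132 kN·m.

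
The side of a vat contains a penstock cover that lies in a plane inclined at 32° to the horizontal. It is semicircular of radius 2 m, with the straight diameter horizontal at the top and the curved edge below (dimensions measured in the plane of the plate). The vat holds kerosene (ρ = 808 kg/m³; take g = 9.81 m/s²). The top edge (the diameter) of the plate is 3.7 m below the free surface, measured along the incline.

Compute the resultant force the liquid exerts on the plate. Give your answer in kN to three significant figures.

γ = ρg = 808 × 9.81 / 1000 = 7.92648 kN/m³.
Let θ = 32° be the plate's angle to the horizontal; measure y along the incline from where the plane meets the free surface. Vertical depth h = y·sinθ with sinθ = 0.529919.
The centroid of a semicircle lies 4r/(3π) = 0.848826 m from the diameter, here below the top edge, so y_c = 3.7 + 0.848826 = 4.54883 m and h_c = 4.54883 × 0.529919 = 2.41051 m.
A = πr²/2 = π × 2²/2 = 6.28319 m².
Resultant F = γ·h_c·A = 7.92648 × 2.41051 × 6.28319 = 120.052 kN.

F ≈ 120 kN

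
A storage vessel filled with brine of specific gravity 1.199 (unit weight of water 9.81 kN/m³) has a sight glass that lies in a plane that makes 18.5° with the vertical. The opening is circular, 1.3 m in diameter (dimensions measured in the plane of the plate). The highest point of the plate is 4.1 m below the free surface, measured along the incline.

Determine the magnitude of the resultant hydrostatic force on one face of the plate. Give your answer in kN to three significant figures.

γ = 1.199 × 9.81 = 11.76219 kN/m³.
The plate makes 18.5° with the vertical, i.e. θ = 90° − 18.5° = 71.5° to the horizontal. Measuring y along the incline from the free-surface line, vertical depth h = y·sinθ with sinθ = 0.948324.
The centroid is at the centre, 0.65 m below the top of the plate, so y_c = 4.1 + 0.65 = 4.75 m and h_c = 4.75 × 0.948324 = 4.50454 m.
A = π(0.65)² = 1.32732 m².
Resultant F = γ·h_c·A = 11.76219 × 4.50454 × 1.32732 = 70.3257 kN.

F ≈ 70.3 kN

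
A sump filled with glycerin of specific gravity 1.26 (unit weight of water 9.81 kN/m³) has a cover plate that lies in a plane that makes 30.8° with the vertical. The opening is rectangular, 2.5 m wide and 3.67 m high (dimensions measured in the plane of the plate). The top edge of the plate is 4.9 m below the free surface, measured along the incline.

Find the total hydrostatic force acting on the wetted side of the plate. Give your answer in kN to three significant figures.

F ≈ 656 kN

γ = 1.26 × 9.81 = 12.3606 kN/m³.
The plate makes 30.8° with the vertical, i.e. θ = 90° − 30.8° = 59.2° to the horizontal. Measuring y along the incline from the free-surface line, vertical depth h = y·sinθ with sinθ = 0.858960.
The centroid lies 3.67/2 = 1.835 m below the top edge, so y_c = 4.9 + 1.835 = 6.735 m and h_c = 6.735 × 0.858960 = 5.7851 m.
A = 2.5 × 3.67 = 9.175 m².
Resultant F = γ·h_c·A = 12.3606 × 5.7851 × 9.175 = 656.08 kN.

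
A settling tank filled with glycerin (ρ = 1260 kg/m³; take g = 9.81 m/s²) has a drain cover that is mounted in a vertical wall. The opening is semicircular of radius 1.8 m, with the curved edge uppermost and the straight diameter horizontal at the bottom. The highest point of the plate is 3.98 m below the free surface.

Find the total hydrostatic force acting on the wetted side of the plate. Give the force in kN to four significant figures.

F ≈ 315.5 kN

γ = ρg = 1260 × 9.81 / 1000 = 12.3606 kN/m³.
The centroid lies 4r/(3π) = 0.763944 m above the diameter, so r − 4r/(3π) = 1.8 − 0.763944 = 1.03606 m below the topmost point, so the centroid depth is h_c = 3.98 + 1.03606 = 5.01606 m.
A = πr²/2 = π × 1.8²/2 = 5.08938 m².
Resultant F = γ·h_c·A = 12.3606 × 5.01606 × 5.08938 = 315.549 kN.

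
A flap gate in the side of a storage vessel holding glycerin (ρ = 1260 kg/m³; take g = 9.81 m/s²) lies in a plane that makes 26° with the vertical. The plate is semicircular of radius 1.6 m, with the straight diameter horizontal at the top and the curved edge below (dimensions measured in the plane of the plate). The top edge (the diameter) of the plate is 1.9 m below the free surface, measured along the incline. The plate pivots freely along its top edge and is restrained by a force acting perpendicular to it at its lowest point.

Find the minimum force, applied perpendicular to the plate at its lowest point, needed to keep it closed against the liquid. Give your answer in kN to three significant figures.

P ≈ 53.9 kN

γ = ρg = 1260 × 9.81 / 1000 = 12.3606 kN/m³.
The plate makes 26° with the vertical, i.e. θ = 90° − 26° = 64° to the horizontal. Measuring y along the incline from the free-surface line, vertical depth h = y·sinθ with sinθ = 0.898794.
The centroid of a semicircle lies 4r/(3π) = 0.679061 m from the diameter, here below the top edge, so y_c = 1.9 + 0.679061 = 2.57906 m and h_c = 2.57906 × 0.898794 = 2.31804 m.
A = πr²/2 = π × 1.6²/2 = 4.02124 m².
Resultant F = γ·h_c·A = 12.3606 × 2.31804 × 4.02124 = 115.218 kN.
I_c = (π/8 − 8/(9π))·r⁴ = 0.109757 × 1.6⁴ = 0.719303 m⁴.
Centre of pressure: y_p = y_c + I_c/(y_c·A) = 2.57906 + 0.719303/(2.57906 × 4.02124) = 2.57906 + 0.069357 = 2.64842 m along the plane.
The resultant acts 0.679061 + 0.069357 = 0.748418 m (along the plate) below the hinge at the top edge, so the moment about the hinge is M = F × 0.748418 = 115.218 × 0.748418 = 86.2312 kN·m.
A normal force at the bottom, 1.6 m from the hinge, must supply this moment: P = 86.2312/1.6 = 53.8945 kN.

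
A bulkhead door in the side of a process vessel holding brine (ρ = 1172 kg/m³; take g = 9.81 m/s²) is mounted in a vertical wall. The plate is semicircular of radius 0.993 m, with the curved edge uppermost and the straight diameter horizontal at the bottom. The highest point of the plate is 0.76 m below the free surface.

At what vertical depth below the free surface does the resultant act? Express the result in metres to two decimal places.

γ = ρg = 1172 × 9.81 / 1000 = 11.49732 kN/m³.
The centroid lies 4r/(3π) = 0.421442 m above the diameter, so r − 4r/(3π) = 0.993 − 0.421442 = 0.571558 m below the topmost point, so the centroid depth is h_c = 0.76 + 0.571558 = 1.33156 m.
A = πr²/2 = π × 0.993²/2 = 1.54888 m².
Resultant F = γ·h_c·A = 11.49732 × 1.33156 × 1.54888 = 23.7124 kN.
I_c = (π/8 − 8/(9π))·r⁴ = 0.109757 × 0.993⁴ = 0.106716 m⁴.
Centre of pressure: y_p = y_c + I_c/(y_c·A) = 1.33156 + 0.106716/(1.33156 × 1.54888) = 1.33156 + 0.0517429 = 1.3833 m along the plane.

h_p = 1.38 m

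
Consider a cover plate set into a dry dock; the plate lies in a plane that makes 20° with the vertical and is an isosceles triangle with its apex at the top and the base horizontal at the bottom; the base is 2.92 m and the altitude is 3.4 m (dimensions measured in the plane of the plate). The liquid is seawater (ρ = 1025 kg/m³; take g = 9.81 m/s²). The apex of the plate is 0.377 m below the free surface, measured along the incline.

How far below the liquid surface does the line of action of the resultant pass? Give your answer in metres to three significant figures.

h_p = 2.71 m

γ = ρg = 1025 × 9.81 / 1000 = 10.05525 kN/m³.
The plate makes 20° with the vertical, i.e. θ = 90° − 20° = 70° to the horizontal. Measuring y along the incline from the free-surface line, vertical depth h = y·sinθ with sinθ = 0.939693.
With the apex up, the centroid sits 2h/3 = 2 × 3.4/3 = 2.26667 m below the apex, so y_c = 0.377 + 2.26667 = 2.64367 m and h_c = 2.64367 × 0.939693 = 2.48424 m.
A = ½ × 2.92 × 3.4 = 4.964 m².
Resultant F = γ·h_c·A = 10.05525 × 2.48424 × 4.964 = 123.999 kN.
I_c = b·h³/36 = 2.92 × 3.4³/36 = 3.18799 m⁴.
Centre of pressure: y_p = y_c + I_c/(y_c·A) = 2.64367 + 3.18799/(2.64367 × 4.964) = 2.64367 + 0.242928 = 2.8866 m along the plane.
Vertically, h_p = y_p·sinθ = 2.8866 × 0.939693 = 2.71252 m.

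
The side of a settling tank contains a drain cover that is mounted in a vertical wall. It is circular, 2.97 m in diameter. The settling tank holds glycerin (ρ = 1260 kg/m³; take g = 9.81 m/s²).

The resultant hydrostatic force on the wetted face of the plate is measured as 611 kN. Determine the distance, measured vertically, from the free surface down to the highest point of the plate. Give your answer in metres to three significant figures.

γ = ρg = 1260 × 9.81 / 1000 = 12.3606 kN/m³.
A = π(1.485)² = 6.92792 m².
From F = γ·h_c·A, the centroid depth is h_c = 611/(12.3606 × 6.92792) = 7.13508 m.
The centroid is at the centre, 1.485 m below the top of the plate, so the highest point sits at h_top = 7.13508 − 1.485 = 5.65008 m below the surface.

d_top ≈ 5.65 m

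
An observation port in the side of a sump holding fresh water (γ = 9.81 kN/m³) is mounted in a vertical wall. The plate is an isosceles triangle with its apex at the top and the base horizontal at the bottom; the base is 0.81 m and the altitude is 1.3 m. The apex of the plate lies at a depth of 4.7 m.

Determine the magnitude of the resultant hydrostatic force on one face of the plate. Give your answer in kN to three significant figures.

F ≈ 28.8 kN

γ = 9.81 kN/m³.
With the apex up, the centroid sits 2h/3 = 2 × 1.3/3 = 0.866667 m below the apex, so the centroid depth is h_c = 4.7 + 0.866667 = 5.56667 m.
A = ½ × 0.81 × 1.3 = 0.5265 m².
Resultant F = γ·h_c·A = 9.81 × 5.56667 × 0.5265 = 28.7517 kN.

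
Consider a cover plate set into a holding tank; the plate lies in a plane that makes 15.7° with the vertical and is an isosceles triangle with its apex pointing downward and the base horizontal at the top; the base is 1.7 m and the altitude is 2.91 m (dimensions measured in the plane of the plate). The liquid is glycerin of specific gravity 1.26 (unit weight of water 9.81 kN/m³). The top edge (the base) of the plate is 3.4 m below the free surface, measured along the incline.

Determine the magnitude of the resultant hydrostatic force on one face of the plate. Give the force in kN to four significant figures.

F ≈ 128.6 kN

γ = 1.26 × 9.81 = 12.3606 kN/m³.
The plate makes 15.7° with the vertical, i.e. θ = 90° − 15.7° = 74.3° to the horizontal. Measuring y along the incline from the free-surface line, vertical depth h = y·sinθ with sinθ = 0.962692.
With the apex down, the centroid sits h/3 = 2.91/3 = 0.97 m below the base (the top edge), so y_c = 3.4 + 0.97 = 4.37 m and h_c = 4.37 × 0.962692 = 4.20696 m.
A = ½ × 1.7 × 2.91 = 2.4735 m².
Resultant F = γ·h_c·A = 12.3606 × 4.20696 × 2.4735 = 128.623 kN.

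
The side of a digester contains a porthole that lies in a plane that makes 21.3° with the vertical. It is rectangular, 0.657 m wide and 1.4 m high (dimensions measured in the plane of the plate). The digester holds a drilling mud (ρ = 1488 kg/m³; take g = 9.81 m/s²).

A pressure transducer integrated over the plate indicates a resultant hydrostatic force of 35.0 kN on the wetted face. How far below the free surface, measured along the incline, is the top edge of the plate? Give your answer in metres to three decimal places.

y_top ≈ 2.098 m

γ = ρg = 1488 × 9.81 / 1000 = 14.59728 kN/m³.
A = 0.657 × 1.4 = 0.9198 m².
From F = γ·h_c·A, the centroid depth is h_c = 35.0/(14.59728 × 0.9198) = 2.60677 m.
The plate makes 21.3° with the vertical, i.e. θ = 90° − 21.3° = 68.7° to the horizontal. Measuring y along the incline from the free-surface line, vertical depth h = y·sinθ with sinθ = 0.931691.
Along the incline, y_c = h_c/sinθ = 2.60677/0.931691 = 2.79789 m.
The centroid lies 1.4/2 = 0.7 m below the top edge, so the top edge sits at y_top = 2.79789 − 0.7 = 2.09789 m along the incline.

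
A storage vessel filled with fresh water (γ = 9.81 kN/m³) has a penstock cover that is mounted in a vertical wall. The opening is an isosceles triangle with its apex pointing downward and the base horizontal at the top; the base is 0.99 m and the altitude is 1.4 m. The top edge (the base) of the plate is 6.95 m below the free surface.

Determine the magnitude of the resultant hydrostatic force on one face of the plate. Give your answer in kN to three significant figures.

γ = 9.81 kN/m³.
With the apex down, the centroid sits h/3 = 1.4/3 = 0.466667 m below the base (the top edge), so the centroid depth is h_c = 6.95 + 0.466667 = 7.41667 m.
A = ½ × 0.99 × 1.4 = 0.693 m².
Resultant F = γ·h_c·A = 9.81 × 7.41667 × 0.693 = 50.421 kN.

F ≈ 50.4 kN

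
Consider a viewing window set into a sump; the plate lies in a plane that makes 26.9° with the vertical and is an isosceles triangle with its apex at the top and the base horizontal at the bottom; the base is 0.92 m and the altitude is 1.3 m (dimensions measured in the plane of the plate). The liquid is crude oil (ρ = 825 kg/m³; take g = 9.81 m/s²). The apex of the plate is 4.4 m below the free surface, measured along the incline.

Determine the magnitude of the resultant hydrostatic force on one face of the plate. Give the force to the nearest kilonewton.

F ≈ 23 kN

γ = ρg = 825 × 9.81 / 1000 = 8.09325 kN/m³.
The plate makes 26.9° with the vertical, i.e. θ = 90° − 26.9° = 63.1° to the horizontal. Measuring y along the incline from the free-surface line, vertical depth h = y·sinθ with sinθ = 0.891798.
With the apex up, the centroid sits 2h/3 = 2 × 1.3/3 = 0.866667 m below the apex, so y_c = 4.4 + 0.866667 = 5.26667 m and h_c = 5.26667 × 0.891798 = 4.69681 m.
A = ½ × 0.92 × 1.3 = 0.598 m².
Resultant F = γ·h_c·A = 8.09325 × 4.69681 × 0.598 = 22.7314 kN.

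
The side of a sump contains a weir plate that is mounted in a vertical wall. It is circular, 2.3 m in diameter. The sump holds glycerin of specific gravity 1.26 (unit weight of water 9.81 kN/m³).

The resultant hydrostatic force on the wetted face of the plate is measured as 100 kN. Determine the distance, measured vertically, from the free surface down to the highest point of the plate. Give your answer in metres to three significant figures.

γ = 1.26 × 9.81 = 12.3606 kN/m³.
A = π(1.15)² = 4.15476 m².
From F = γ·h_c·A, the centroid depth is h_c = 100/(12.3606 × 4.15476) = 1.94722 m.
The centroid is at the centre, 1.15 m below the top of the plate, so the highest point sits at h_top = 1.94722 − 1.15 = 0.79722 m below the surface.

d_top ≈ 0.797 m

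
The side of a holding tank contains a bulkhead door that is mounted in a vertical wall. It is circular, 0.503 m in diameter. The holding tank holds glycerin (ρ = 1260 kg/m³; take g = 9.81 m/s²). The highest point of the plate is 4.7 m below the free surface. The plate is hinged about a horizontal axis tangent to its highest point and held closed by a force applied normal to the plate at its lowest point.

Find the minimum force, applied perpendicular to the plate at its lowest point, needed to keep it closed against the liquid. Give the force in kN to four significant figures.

γ = ρg = 1260 × 9.81 / 1000 = 12.3606 kN/m³.
The centroid is at the centre, 0.2515 m below the top of the plate, so the centroid depth is h_c = 4.7 + 0.2515 = 4.9515 m.
A = π(0.2515)² = 0.198713 m².
Resultant F = γ·h_c·A = 12.3606 × 4.9515 × 0.198713 = 12.1619 kN.
I_c = πr⁴/4 = π × 0.2515⁴/4 = 0.00314226 m⁴.
Centre of pressure: y_p = y_c + I_c/(y_c·A) = 4.9515 + 0.00314226/(4.9515 × 0.198713) = 4.9515 + 0.00319359 = 4.95469 m along the plane.
The resultant acts 0.2515 + 0.00319359 = 0.254694 m (along the plate) below the hinge at the top edge, so the moment about the hinge is M = F × 0.254694 = 12.1619 × 0.254694 = 3.09756 kN·m.
A normal force at the bottom, 0.503 m from the hinge, must supply this moment: P = 3.09756/0.503 = 6.15817 kN.

P ≈ 6.158 kN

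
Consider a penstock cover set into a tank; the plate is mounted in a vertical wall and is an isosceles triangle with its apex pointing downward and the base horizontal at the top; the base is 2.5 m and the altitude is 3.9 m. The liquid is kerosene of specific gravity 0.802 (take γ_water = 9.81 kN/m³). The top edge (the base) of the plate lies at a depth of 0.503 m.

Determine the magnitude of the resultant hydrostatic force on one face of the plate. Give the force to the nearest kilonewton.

γ = 0.802 × 9.81 = 7.86762 kN/m³.
With the apex down, the centroid sits h/3 = 3.9/3 = 1.3 m below the base (the top edge), so the centroid depth is h_c = 0.503 + 1.3 = 1.803 m.
A = ½ × 2.5 × 3.9 = 4.875 m².
Resultant F = γ·h_c·A = 7.86762 × 1.803 × 4.875 = 69.1534 kN.

F ≈ 69 kN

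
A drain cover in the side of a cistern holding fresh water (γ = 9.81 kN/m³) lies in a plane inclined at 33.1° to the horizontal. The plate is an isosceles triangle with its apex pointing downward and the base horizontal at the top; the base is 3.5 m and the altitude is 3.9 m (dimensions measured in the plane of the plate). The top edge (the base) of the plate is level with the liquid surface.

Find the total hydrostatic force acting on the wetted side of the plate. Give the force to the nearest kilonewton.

γ = 9.81 kN/m³.
Let θ = 33.1° be the plate's angle to the horizontal; measure y along the incline from where the plane meets the free surface. Vertical depth h = y·sinθ with sinθ = 0.546102.
With the apex down, the centroid sits h/3 = 3.9/3 = 1.3 m below the base (the top edge), so y_c = 1.3 m and h_c = 1.3 × 0.546102 = 0.709933 m.
A = ½ × 3.5 × 3.9 = 6.825 m².
Resultant F = γ·h_c·A = 9.81 × 0.709933 × 6.825 = 47.5323 kN.

F ≈ 48 kN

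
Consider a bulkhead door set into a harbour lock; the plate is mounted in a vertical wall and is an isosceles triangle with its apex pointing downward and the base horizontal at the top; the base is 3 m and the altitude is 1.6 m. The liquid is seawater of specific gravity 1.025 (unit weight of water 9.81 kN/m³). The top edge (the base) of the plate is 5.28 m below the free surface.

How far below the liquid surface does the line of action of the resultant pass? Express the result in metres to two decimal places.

γ = 1.025 × 9.81 = 10.05525 kN/m³.
With the apex down, the centroid sits h/3 = 1.6/3 = 0.533333 m below the base (the top edge), so the centroid depth is h_c = 5.28 + 0.533333 = 5.81333 m.
A = ½ × 3 × 1.6 = 2.4 m².
Resultant F = γ·h_c·A = 10.05525 × 5.81333 × 2.4 = 140.291 kN.
I_c = b·h³/36 = 3 × 1.6³/36 = 0.341333 m⁴.
Centre of pressure: y_p = y_c + I_c/(y_c·A) = 5.81333 + 0.341333/(5.81333 × 2.4) = 5.81333 + 0.0244648 = 5.83779 m along the plane.

h_p = 5.84 m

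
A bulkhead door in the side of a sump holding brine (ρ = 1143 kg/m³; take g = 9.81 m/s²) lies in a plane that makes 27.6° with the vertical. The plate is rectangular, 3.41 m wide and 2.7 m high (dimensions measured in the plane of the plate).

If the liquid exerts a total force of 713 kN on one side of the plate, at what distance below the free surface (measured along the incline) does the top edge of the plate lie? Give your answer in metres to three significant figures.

γ = ρg = 1143 × 9.81 / 1000 = 11.21283 kN/m³.
A = 3.41 × 2.7 = 9.207 m².
From F = γ·h_c·A, the centroid depth is h_c = 713/(11.21283 × 9.207) = 6.90647 m.
The plate makes 27.6° with the vertical, i.e. θ = 90° − 27.6° = 62.4° to the horizontal. Measuring y along the incline from the free-surface line, vertical depth h = y·sinθ with sinθ = 0.886204.
Along the incline, y_c = h_c/sinθ = 6.90647/0.886204 = 7.79332 m.
The centroid lies 2.7/2 = 1.35 m below the top edge, so the top edge sits at y_top = 7.79332 − 1.35 = 6.44332 m along the incline.

y_top ≈ 6.44 m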